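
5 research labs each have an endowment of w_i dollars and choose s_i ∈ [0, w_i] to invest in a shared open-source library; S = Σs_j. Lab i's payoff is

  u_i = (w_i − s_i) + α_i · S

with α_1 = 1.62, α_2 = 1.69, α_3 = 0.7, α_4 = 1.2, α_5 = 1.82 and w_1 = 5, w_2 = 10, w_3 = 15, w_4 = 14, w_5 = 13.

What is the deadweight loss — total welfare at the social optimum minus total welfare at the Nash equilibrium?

∂u_i/∂s_i = α_i − 1, so lab i contributes w_i if α_i > 1, else 0.
α_i > 1 for i ∈ {1, 2, 4, 5}; NE contributions (5, 10, 0, 14, 13), S = 42.
W^NE = Σw_i − S^NE + (Σα_i)·S^NE = 57 + 6.03·42 = 310.26.
Planner: ∂(Σu_j)/∂s_i = Σα_j − 1 = 6.03 > 0, so everyone contributes w_i; S^SO = 57, W^SO = 57 + 6.03·57 = 400.71.
Deadweight loss = 90.45.

90.45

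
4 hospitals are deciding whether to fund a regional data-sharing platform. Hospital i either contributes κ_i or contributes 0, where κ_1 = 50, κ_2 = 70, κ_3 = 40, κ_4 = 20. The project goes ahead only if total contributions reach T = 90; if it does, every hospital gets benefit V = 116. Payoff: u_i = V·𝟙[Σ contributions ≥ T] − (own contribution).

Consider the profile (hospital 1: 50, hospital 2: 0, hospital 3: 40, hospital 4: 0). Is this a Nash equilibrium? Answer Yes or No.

Yes

Total = 90 ≥ 90: provided.
Hospital 1 (pledges 50, payoff 66): dropping to 0 → total 40, payoff 0. No gain.
Hospital 2 (pledges 0, payoff 116): pledging 70 → total 160, payoff 46. No gain.
Hospital 3 (pledges 40, payoff 76): dropping to 0 → total 50, payoff 0. No gain.
Hospital 4 (pledges 0, payoff 116): pledging 20 → total 110, payoff 96. No gain.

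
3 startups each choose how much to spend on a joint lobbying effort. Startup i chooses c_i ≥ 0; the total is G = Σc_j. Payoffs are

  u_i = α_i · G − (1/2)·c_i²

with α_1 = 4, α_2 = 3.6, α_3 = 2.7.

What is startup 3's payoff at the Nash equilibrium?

Startup i's FOC: ∂u_i/∂c_i = α_i − c_i = 0, so c_i* = α_i.
NE contributions = (4, 3.6, 2.7); G = 10.3.
u_3 = α_3·G − ½·(c_3)² = 2.7·10.3 − ½·2.7² = 24.165.

24.165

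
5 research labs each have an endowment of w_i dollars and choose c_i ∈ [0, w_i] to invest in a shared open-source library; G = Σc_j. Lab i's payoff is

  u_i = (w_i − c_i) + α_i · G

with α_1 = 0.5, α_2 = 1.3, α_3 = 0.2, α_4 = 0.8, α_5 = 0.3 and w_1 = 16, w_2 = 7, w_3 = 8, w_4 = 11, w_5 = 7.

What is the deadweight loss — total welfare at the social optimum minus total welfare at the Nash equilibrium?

88.2

∂u_i/∂c_i = α_i − 1, so lab i contributes w_i if α_i > 1, else 0.
α_i > 1 for i ∈ {2}; NE contributions (0, 7, 0, 0, 0), G = 7.
W^NE = Σw_i − G^NE + (Σα_i)·G^NE = 49 + 2.1·7 = 63.7.
Planner: ∂(Σu_j)/∂c_i = Σα_j − 1 = 2.1 > 0, so everyone contributes w_i; G^SO = 49, W^SO = 49 + 2.1·49 = 151.9.
Deadweight loss = 88.2.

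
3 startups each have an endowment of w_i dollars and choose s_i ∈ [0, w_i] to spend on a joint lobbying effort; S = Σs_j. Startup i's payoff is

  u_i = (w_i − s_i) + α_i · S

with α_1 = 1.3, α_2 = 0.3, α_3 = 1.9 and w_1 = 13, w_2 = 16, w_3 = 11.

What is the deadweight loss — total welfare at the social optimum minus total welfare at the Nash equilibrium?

∂u_i/∂s_i = α_i − 1, so startup i contributes w_i if α_i > 1, else 0.
α_i > 1 for i ∈ {1, 3}; NE contributions (13, 0, 11), S = 24.
W^NE = Σw_i − S^NE + (Σα_i)·S^NE = 40 + 2.5·24 = 100.
Planner: ∂(Σu_j)/∂s_i = Σα_j − 1 = 2.5 > 0, so everyone contributes w_i; S^SO = 40, W^SO = 40 + 2.5·40 = 140.
Deadweight loss = 40.

40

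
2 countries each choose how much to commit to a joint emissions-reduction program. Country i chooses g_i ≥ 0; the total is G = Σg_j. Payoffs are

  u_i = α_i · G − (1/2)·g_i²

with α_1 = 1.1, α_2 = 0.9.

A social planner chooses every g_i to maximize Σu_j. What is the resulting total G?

4

Planner FOC: ∂(Σu_j)/∂g_i = (Σα_j) − g_i = 0, so g_i^SO = Σα_j = 2 for every i; G^SO = 4.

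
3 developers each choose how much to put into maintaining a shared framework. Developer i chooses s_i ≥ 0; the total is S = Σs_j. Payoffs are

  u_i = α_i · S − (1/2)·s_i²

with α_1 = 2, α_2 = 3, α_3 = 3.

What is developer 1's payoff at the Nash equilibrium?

Developer i's FOC: ∂u_i/∂s_i = α_i − s_i = 0, so s_i* = α_i.
NE contributions = (2, 3, 3); S = 8.
u_1 = α_1·S − ½·(s_1)² = 2·8 − ½·2² = 14.

14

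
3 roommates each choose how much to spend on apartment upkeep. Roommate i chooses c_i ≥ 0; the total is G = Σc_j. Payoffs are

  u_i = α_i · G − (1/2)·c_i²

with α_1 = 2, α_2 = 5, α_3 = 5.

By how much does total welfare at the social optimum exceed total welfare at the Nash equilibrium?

Roommate i's FOC: ∂u_i/∂c_i = α_i − c_i = 0, so c_i* = α_i.
NE contributions = (2, 5, 5); G = 12.
W^NE = (Σα)·G − ½Σα_i² = 12² − ½·54 = 117.
Planner sets c_i = Σα_j = 12 for every i, so G^SO = 3·12 = 36.
W^SO = (Σα)·G^SO − ½·3·(Σα)² = (3/2)·12² = 216.
Deadweight loss = W^SO − W^NE = 99.

99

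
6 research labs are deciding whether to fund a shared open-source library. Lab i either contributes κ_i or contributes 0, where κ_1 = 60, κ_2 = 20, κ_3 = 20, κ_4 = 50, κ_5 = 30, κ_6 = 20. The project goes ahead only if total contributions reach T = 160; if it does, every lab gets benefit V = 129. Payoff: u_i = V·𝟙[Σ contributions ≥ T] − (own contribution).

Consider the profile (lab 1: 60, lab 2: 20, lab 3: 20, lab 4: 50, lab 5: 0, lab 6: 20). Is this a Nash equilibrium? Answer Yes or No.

Yes

Total = 170 ≥ 160: provided.
Lab 1 (pledges 60, payoff 69): dropping to 0 → total 110, payoff 0. No gain.
Lab 2 (pledges 20, payoff 109): dropping to 0 → total 150, payoff 0. No gain.
Lab 3 (pledges 20, payoff 109): dropping to 0 → total 150, payoff 0. No gain.
Lab 4 (pledges 50, payoff 79): dropping to 0 → total 120, payoff 0. No gain.
Lab 5 (pledges 0, payoff 129): pledging 30 → total 200, payoff 99. No gain.
Lab 6 (pledges 20, payoff 109): dropping to 0 → total 150, payoff 0. No gain.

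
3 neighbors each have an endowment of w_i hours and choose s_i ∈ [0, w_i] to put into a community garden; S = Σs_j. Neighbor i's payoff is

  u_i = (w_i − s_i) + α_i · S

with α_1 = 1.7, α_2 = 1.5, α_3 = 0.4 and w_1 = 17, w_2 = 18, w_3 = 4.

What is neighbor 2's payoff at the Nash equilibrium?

52.5

∂u_i/∂s_i = α_i − 1, so neighbor i contributes w_i if α_i > 1, else 0.
α_i > 1 for i ∈ {1, 2}; NE contributions (17, 18, 0), S = 35.
u_2 = (18 − 18) + 1.5·35 = 52.5.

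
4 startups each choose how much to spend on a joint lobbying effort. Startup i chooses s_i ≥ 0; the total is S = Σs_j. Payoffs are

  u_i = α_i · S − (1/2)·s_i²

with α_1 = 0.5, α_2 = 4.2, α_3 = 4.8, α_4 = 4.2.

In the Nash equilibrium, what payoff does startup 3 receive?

Startup i's FOC: ∂u_i/∂s_i = α_i − s_i = 0, so s_i* = α_i.
NE contributions = (0.5, 4.2, 4.8, 4.2); S = 13.7.
u_3 = α_3·S − ½·(s_3)² = 4.8·13.7 − ½·4.8² = 54.24.

54.24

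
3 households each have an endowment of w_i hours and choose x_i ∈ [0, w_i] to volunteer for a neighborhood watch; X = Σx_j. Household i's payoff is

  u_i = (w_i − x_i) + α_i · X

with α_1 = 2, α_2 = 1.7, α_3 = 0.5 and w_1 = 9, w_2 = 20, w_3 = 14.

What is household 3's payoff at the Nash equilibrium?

28.5

∂u_i/∂x_i = α_i − 1, so household i contributes w_i if α_i > 1, else 0.
α_i > 1 for i ∈ {1, 2}; NE contributions (9, 20, 0), X = 29.
u_3 = (14 − 0) + 0.5·29 = 28.5.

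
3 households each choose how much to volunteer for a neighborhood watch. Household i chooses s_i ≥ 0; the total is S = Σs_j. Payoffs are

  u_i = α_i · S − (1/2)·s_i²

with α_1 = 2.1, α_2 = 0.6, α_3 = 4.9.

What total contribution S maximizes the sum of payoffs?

Planner FOC: ∂(Σu_j)/∂s_i = (Σα_j) − s_i = 0, so s_i^SO = Σα_j = 7.6 for every i; S^SO = 22.8.

22.8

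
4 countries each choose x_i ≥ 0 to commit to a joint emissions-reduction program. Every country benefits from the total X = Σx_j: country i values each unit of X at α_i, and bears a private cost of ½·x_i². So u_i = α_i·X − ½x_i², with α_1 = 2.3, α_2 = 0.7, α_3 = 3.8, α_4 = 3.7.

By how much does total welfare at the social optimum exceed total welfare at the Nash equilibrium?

Country i's FOC: ∂u_i/∂x_i = α_i − x_i = 0, so x_i* = α_i.
NE contributions = (2.3, 0.7, 3.8, 3.7); X = 10.5.
W^NE = (Σα)·X − ½Σα_i² = 10.5² − ½·33.91 = 93.295.
Planner sets x_i = Σα_j = 10.5 for every i, so X^SO = 4·10.5 = 42.
W^SO = (Σα)·X^SO − ½·4·(Σα)² = (4/2)·10.5² = 220.5.
Deadweight loss = W^SO − W^NE = 127.205.

127.205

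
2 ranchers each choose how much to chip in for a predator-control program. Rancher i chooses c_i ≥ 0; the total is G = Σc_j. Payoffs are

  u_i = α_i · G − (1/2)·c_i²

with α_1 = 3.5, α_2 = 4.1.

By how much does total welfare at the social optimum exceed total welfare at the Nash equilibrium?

Rancher i's FOC: ∂u_i/∂c_i = α_i − c_i = 0, so c_i* = α_i.
NE contributions = (3.5, 4.1); G = 7.6.
W^NE = (Σα)·G − ½Σα_i² = 7.6² − ½·29.06 = 43.23.
Planner sets c_i = Σα_j = 7.6 for every i, so G^SO = 2·7.6 = 15.2.
W^SO = (Σα)·G^SO − ½·2·(Σα)² = (2/2)·7.6² = 57.76.
Deadweight loss = W^SO − W^NE = 14.53.

14.53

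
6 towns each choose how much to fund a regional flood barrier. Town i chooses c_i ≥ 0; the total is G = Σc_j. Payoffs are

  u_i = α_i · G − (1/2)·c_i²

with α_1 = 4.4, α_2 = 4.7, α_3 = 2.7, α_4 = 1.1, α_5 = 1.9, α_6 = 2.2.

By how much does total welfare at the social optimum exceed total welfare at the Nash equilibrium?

Town i's FOC: ∂u_i/∂c_i = α_i − c_i = 0, so c_i* = α_i.
NE contributions = (4.4, 4.7, 2.7, 1.1, 1.9, 2.2); G = 17.
W^NE = (Σα)·G − ½Σα_i² = 17² − ½·58.4 = 259.8.
Planner sets c_i = Σα_j = 17 for every i, so G^SO = 6·17 = 102.
W^SO = (Σα)·G^SO − ½·6·(Σα)² = (6/2)·17² = 867.
Deadweight loss = W^SO − W^NE = 607.2.

607.2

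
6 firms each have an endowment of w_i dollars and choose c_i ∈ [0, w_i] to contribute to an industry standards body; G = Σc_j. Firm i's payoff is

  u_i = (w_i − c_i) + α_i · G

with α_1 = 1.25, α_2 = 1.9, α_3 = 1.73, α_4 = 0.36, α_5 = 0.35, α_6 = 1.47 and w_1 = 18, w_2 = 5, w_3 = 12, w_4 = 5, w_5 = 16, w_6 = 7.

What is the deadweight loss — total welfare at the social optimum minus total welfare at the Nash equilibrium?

127.26

∂u_i/∂c_i = α_i − 1, so firm i contributes w_i if α_i > 1, else 0.
α_i > 1 for i ∈ {1, 2, 3, 6}; NE contributions (18, 5, 12, 0, 0, 7), G = 42.
W^NE = Σw_i − G^NE + (Σα_i)·G^NE = 63 + 6.06·42 = 317.52.
Planner: ∂(Σu_j)/∂c_i = Σα_j − 1 = 6.06 > 0, so everyone contributes w_i; G^SO = 63, W^SO = 63 + 6.06·63 = 444.78.
Deadweight loss = 127.26.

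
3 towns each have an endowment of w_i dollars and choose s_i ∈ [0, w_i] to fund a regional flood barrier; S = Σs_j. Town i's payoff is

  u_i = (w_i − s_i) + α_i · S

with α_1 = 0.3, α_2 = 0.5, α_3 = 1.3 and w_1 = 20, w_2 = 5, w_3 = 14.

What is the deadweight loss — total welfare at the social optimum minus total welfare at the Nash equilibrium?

27.5

∂u_i/∂s_i = α_i − 1, so town i contributes w_i if α_i > 1, else 0.
α_i > 1 for i ∈ {3}; NE contributions (0, 0, 14), S = 14.
W^NE = Σw_i − S^NE + (Σα_i)·S^NE = 39 + 1.1·14 = 54.4.
Planner: ∂(Σu_j)/∂s_i = Σα_j − 1 = 1.1 > 0, so everyone contributes w_i; S^SO = 39, W^SO = 39 + 1.1·39 = 81.9.
Deadweight loss = 27.5.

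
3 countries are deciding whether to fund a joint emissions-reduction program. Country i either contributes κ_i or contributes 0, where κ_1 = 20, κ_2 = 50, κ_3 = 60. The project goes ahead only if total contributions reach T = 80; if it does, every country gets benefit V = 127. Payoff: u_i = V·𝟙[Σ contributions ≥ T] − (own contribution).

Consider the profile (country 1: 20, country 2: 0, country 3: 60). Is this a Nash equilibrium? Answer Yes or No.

Yes

Total = 80 ≥ 80: provided.
Country 1 (pledges 20, payoff 107): dropping to 0 → total 60, payoff 0. No gain.
Country 2 (pledges 0, payoff 127): pledging 50 → total 130, payoff 77. No gain.
Country 3 (pledges 60, payoff 67): dropping to 0 → total 20, payoff 0. No gain.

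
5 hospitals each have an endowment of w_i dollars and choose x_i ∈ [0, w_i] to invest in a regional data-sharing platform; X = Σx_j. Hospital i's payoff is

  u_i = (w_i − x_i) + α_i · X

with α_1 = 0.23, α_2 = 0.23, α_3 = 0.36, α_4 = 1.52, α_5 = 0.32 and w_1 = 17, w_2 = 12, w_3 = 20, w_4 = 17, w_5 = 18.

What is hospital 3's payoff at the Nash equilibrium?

26.12

∂u_i/∂x_i = α_i − 1, so hospital i contributes w_i if α_i > 1, else 0.
α_i > 1 for i ∈ {4}; NE contributions (0, 0, 0, 17, 0), X = 17.
u_3 = (20 − 0) + 0.36·17 = 26.12.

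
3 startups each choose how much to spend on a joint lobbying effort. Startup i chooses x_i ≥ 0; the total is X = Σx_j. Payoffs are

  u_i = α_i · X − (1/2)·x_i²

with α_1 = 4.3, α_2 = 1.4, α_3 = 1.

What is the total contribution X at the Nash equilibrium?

Startup i's FOC: ∂u_i/∂x_i = α_i − x_i = 0, so x_i* = α_i.
NE contributions = (4.3, 1.4, 1); X = 6.7.

6.7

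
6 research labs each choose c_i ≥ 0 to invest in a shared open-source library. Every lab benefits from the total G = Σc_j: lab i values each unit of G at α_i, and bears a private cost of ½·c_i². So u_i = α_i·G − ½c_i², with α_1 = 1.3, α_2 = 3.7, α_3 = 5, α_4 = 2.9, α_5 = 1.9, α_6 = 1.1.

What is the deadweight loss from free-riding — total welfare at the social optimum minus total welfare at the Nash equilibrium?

Lab i's FOC: ∂u_i/∂c_i = α_i − c_i = 0, so c_i* = α_i.
NE contributions = (1.3, 3.7, 5, 2.9, 1.9, 1.1); G = 15.9.
W^NE = (Σα)·G − ½Σα_i² = 15.9² − ½·53.61 = 226.005.
Planner sets c_i = Σα_j = 15.9 for every i, so G^SO = 6·15.9 = 95.4.
W^SO = (Σα)·G^SO − ½·6·(Σα)² = (6/2)·15.9² = 758.43.
Deadweight loss = W^SO − W^NE = 532.425.

532.425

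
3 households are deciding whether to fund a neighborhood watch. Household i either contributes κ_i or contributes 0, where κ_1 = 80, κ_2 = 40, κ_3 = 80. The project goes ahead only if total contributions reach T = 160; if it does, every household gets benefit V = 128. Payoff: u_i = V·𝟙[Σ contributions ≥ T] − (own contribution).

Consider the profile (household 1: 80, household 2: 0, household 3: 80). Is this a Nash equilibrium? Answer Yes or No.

Total = 160 ≥ 160: provided.
Household 1 (pledges 80, payoff 48): dropping to 0 → total 80, payoff 0. No gain.
Household 2 (pledges 0, payoff 128): pledging 40 → total 200, payoff 88. No gain.
Household 3 (pledges 80, payoff 48): dropping to 0 → total 80, payoff 0. No gain.

Yes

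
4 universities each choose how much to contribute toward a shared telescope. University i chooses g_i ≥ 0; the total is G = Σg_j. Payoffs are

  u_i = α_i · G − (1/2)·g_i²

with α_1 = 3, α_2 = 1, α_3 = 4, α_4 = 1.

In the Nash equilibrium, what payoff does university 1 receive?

University i's FOC: ∂u_i/∂g_i = α_i − g_i = 0, so g_i* = α_i.
NE contributions = (3, 1, 4, 1); G = 9.
u_1 = α_1·G − ½·(g_1)² = 3·9 − ½·3² = 22.5.

22.5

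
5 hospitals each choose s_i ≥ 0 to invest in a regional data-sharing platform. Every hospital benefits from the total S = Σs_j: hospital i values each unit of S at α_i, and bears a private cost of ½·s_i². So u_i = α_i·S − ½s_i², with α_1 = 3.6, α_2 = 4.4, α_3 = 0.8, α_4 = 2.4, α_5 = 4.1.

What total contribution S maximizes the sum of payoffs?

Planner FOC: ∂(Σu_j)/∂s_i = (Σα_j) − s_i = 0, so s_i^SO = Σα_j = 15.3 for every i; S^SO = 76.5.

76.5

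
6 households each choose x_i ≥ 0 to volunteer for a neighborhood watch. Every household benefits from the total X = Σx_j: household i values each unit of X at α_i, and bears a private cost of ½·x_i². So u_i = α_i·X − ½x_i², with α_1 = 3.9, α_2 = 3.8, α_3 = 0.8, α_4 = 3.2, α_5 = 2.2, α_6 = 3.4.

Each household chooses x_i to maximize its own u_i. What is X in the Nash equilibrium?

17.3

Household i's FOC: ∂u_i/∂x_i = α_i − x_i = 0, so x_i* = α_i.
NE contributions = (3.9, 3.8, 0.8, 3.2, 2.2, 3.4); X = 17.3.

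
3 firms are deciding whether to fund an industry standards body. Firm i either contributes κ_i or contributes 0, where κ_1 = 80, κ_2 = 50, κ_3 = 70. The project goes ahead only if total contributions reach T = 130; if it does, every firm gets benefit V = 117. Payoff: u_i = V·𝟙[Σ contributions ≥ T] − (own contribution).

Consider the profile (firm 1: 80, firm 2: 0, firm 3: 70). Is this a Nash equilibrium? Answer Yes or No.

Yes

Total = 150 ≥ 130: provided.
Firm 1 (pledges 80, payoff 37): dropping to 0 → total 70, payoff 0. No gain.
Firm 2 (pledges 0, payoff 117): pledging 50 → total 200, payoff 67. No gain.
Firm 3 (pledges 70, payoff 47): dropping to 0 → total 80, payoff 0. No gain.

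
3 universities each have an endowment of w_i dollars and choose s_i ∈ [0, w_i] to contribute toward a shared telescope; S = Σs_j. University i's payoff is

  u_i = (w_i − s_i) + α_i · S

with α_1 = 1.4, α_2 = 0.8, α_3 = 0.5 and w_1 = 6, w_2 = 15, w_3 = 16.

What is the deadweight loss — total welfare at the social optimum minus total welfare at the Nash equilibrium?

∂u_i/∂s_i = α_i − 1, so university i contributes w_i if α_i > 1, else 0.
α_i > 1 for i ∈ {1}; NE contributions (6, 0, 0), S = 6.
W^NE = Σw_i − S^NE + (Σα_i)·S^NE = 37 + 1.7·6 = 47.2.
Planner: ∂(Σu_j)/∂s_i = Σα_j − 1 = 1.7 > 0, so everyone contributes w_i; S^SO = 37, W^SO = 37 + 1.7·37 = 99.9.
Deadweight loss = 52.7.

52.7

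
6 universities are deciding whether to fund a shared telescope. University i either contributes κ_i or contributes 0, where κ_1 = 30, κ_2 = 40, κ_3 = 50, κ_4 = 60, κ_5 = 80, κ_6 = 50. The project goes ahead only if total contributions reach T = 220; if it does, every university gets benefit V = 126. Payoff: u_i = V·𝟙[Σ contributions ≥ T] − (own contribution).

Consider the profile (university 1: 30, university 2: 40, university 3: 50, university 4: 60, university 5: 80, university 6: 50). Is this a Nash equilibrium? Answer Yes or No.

Total = 310 ≥ 220: provided.
University 1 (pledges 30, payoff 96): dropping to 0 → total 280, payoff 126. Profitable deviation.

No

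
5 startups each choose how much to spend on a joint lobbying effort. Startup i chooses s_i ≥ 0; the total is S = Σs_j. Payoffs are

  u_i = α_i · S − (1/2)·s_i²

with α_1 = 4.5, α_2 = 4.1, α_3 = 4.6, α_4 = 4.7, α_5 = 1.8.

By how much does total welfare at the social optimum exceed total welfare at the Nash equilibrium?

Startup i's FOC: ∂u_i/∂s_i = α_i − s_i = 0, so s_i* = α_i.
NE contributions = (4.5, 4.1, 4.6, 4.7, 1.8); S = 19.7.
W^NE = (Σα)·S − ½Σα_i² = 19.7² − ½·83.55 = 346.315.
Planner sets s_i = Σα_j = 19.7 for every i, so S^SO = 5·19.7 = 98.5.
W^SO = (Σα)·S^SO − ½·5·(Σα)² = (5/2)·19.7² = 970.225.
Deadweight loss = W^SO − W^NE = 623.91.

623.91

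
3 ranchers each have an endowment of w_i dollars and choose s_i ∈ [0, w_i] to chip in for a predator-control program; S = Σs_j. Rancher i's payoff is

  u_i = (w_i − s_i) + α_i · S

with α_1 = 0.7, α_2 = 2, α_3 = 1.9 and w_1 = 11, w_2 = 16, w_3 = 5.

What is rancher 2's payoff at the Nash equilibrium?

42

∂u_i/∂s_i = α_i − 1, so rancher i contributes w_i if α_i > 1, else 0.
α_i > 1 for i ∈ {2, 3}; NE contributions (0, 16, 5), S = 21.
u_2 = (16 − 16) + 2·21 = 42.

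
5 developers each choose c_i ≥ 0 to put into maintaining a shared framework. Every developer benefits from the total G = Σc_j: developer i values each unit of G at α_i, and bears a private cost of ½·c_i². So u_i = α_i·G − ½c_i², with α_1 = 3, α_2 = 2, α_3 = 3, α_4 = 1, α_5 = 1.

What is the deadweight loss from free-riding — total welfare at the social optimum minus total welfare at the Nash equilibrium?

Developer i's FOC: ∂u_i/∂c_i = α_i − c_i = 0, so c_i* = α_i.
NE contributions = (3, 2, 3, 1, 1); G = 10.
W^NE = (Σα)·G − ½Σα_i² = 10² − ½·24 = 88.
Planner sets c_i = Σα_j = 10 for every i, so G^SO = 5·10 = 50.
W^SO = (Σα)·G^SO − ½·5·(Σα)² = (5/2)·10² = 250.
Deadweight loss = W^SO − W^NE = 162.

162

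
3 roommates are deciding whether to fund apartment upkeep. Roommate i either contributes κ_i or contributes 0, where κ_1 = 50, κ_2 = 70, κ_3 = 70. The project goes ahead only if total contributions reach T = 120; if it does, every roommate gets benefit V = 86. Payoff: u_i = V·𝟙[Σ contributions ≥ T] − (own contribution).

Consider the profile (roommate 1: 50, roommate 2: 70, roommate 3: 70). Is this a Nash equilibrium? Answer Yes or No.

Total = 190 ≥ 120: provided.
Roommate 1 (pledges 50, payoff 36): dropping to 0 → total 140, payoff 86. Profitable deviation.

No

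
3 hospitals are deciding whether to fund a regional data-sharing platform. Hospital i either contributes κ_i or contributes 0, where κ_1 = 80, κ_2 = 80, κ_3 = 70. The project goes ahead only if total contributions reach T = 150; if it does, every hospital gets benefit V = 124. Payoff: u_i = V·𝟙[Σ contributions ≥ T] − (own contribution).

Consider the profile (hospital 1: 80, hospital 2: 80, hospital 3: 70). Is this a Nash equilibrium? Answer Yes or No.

No

Total = 230 ≥ 150: provided.
Hospital 1 (pledges 80, payoff 44): dropping to 0 → total 150, payoff 124. Profitable deviation.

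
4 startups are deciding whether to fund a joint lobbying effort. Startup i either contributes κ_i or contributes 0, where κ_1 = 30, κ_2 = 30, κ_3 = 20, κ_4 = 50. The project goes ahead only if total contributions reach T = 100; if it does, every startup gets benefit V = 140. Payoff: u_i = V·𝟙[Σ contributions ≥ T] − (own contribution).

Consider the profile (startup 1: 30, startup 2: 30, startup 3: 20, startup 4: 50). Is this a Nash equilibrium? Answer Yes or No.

No

Total = 130 ≥ 100: provided.
Startup 1 (pledges 30, payoff 110): dropping to 0 → total 100, payoff 140. Profitable deviation.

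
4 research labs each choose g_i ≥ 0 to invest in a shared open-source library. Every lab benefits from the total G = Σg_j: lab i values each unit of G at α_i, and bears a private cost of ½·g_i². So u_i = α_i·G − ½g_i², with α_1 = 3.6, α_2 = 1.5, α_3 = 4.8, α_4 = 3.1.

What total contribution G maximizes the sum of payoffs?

52

Planner FOC: ∂(Σu_j)/∂g_i = (Σα_j) − g_i = 0, so g_i^SO = Σα_j = 13 for every i; G^SO = 52.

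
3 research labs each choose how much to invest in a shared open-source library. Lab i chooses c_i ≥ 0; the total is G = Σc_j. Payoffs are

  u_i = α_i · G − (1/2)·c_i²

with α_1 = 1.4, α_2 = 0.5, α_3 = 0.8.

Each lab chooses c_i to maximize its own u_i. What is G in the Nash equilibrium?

Lab i's FOC: ∂u_i/∂c_i = α_i − c_i = 0, so c_i* = α_i.
NE contributions = (1.4, 0.5, 0.8); G = 2.7.

2.7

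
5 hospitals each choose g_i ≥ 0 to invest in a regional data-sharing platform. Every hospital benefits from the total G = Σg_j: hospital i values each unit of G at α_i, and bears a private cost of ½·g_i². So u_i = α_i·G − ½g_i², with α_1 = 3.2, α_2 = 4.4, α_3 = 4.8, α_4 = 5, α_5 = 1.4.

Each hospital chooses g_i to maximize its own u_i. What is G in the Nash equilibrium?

18.8

Hospital i's FOC: ∂u_i/∂g_i = α_i − g_i = 0, so g_i* = α_i.
NE contributions = (3.2, 4.4, 4.8, 5, 1.4); G = 18.8.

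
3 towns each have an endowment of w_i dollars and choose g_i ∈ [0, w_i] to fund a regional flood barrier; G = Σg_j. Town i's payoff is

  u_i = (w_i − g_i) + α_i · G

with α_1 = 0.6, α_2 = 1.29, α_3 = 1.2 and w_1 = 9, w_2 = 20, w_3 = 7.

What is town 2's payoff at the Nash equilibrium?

∂u_i/∂g_i = α_i − 1, so town i contributes w_i if α_i > 1, else 0.
α_i > 1 for i ∈ {2, 3}; NE contributions (0, 20, 7), G = 27.
u_2 = (20 − 20) + 1.29·27 = 34.83.

34.83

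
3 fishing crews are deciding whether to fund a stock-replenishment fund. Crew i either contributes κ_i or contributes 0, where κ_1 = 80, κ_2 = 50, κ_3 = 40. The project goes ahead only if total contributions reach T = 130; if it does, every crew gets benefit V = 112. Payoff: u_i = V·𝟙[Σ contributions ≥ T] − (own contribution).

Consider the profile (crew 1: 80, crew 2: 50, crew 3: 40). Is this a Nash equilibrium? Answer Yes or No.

Total = 170 ≥ 130: provided.
Crew 1 (pledges 80, payoff 32): dropping to 0 → total 90, payoff 0. No gain.
Crew 2 (pledges 50, payoff 62): dropping to 0 → total 120, payoff 0. No gain.
Crew 3 (pledges 40, payoff 72): dropping to 0 → total 130, payoff 112. Profitable deviation.

No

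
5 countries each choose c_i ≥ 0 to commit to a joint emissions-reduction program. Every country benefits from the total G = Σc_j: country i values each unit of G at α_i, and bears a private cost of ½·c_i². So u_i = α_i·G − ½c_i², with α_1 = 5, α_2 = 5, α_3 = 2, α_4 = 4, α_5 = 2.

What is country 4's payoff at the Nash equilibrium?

64

Country i's FOC: ∂u_i/∂c_i = α_i − c_i = 0, so c_i* = α_i.
NE contributions = (5, 5, 2, 4, 2); G = 18.
u_4 = α_4·G − ½·(c_4)² = 4·18 − ½·4² = 64.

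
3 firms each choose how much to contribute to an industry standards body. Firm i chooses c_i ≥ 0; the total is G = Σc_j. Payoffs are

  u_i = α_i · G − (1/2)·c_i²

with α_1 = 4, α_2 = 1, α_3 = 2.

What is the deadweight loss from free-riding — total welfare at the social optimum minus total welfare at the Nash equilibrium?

35

Firm i's FOC: ∂u_i/∂c_i = α_i − c_i = 0, so c_i* = α_i.
NE contributions = (4, 1, 2); G = 7.
W^NE = (Σα)·G − ½Σα_i² = 7² − ½·21 = 38.5.
Planner sets c_i = Σα_j = 7 for every i, so G^SO = 3·7 = 21.
W^SO = (Σα)·G^SO − ½·3·(Σα)² = (3/2)·7² = 73.5.
Deadweight loss = W^SO − W^NE = 35.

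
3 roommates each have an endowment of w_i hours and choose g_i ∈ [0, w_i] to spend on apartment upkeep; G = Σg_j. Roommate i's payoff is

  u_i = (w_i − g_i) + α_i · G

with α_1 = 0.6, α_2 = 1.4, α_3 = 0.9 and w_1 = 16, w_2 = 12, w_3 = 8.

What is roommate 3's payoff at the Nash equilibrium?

∂u_i/∂g_i = α_i − 1, so roommate i contributes w_i if α_i > 1, else 0.
α_i > 1 for i ∈ {2}; NE contributions (0, 12, 0), G = 12.
u_3 = (8 − 0) + 0.9·12 = 18.8.

18.8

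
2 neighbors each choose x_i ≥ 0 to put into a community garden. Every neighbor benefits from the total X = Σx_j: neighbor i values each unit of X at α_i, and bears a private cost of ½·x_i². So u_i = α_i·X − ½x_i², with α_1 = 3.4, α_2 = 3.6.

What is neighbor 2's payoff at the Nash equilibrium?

18.72

Neighbor i's FOC: ∂u_i/∂x_i = α_i − x_i = 0, so x_i* = α_i.
NE contributions = (3.4, 3.6); X = 7.
u_2 = α_2·X − ½·(x_2)² = 3.6·7 − ½·3.6² = 18.72.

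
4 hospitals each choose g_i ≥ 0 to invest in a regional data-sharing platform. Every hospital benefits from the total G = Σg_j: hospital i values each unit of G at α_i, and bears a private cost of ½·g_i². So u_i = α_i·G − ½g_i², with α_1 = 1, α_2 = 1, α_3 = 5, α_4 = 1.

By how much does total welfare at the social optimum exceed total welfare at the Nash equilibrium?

Hospital i's FOC: ∂u_i/∂g_i = α_i − g_i = 0, so g_i* = α_i.
NE contributions = (1, 1, 5, 1); G = 8.
W^NE = (Σα)·G − ½Σα_i² = 8² − ½·28 = 50.
Planner sets g_i = Σα_j = 8 for every i, so G^SO = 4·8 = 32.
W^SO = (Σα)·G^SO − ½·4·(Σα)² = (4/2)·8² = 128.
Deadweight loss = W^SO − W^NE = 78.

78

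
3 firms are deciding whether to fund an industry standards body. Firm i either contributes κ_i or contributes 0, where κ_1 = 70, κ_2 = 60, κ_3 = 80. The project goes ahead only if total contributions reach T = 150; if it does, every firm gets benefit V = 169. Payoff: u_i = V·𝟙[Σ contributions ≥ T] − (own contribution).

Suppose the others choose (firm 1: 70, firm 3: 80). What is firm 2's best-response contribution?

Others' total = 150 ≥ 150; contributing adds cost 60 for no extra benefit.
Best response: 0.

0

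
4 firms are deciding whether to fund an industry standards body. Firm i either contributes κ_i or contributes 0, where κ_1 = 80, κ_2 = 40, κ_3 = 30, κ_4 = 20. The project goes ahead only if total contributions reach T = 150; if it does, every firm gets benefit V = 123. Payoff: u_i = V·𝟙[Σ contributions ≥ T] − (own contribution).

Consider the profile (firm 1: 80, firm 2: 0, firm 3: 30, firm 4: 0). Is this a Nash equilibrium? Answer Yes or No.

No

Total = 110 < 150: not provided.
Firm 1 (pledges 80, payoff -80): dropping to 0 → total 30, payoff 0. Profitable deviation.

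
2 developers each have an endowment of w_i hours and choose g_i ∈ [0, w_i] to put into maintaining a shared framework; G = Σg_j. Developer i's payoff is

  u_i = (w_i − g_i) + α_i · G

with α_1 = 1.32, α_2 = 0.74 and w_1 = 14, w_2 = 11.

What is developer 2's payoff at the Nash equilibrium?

21.36

∂u_i/∂g_i = α_i − 1, so developer i contributes w_i if α_i > 1, else 0.
α_i > 1 for i ∈ {1}; NE contributions (14, 0), G = 14.
u_2 = (11 − 0) + 0.74·14 = 21.36.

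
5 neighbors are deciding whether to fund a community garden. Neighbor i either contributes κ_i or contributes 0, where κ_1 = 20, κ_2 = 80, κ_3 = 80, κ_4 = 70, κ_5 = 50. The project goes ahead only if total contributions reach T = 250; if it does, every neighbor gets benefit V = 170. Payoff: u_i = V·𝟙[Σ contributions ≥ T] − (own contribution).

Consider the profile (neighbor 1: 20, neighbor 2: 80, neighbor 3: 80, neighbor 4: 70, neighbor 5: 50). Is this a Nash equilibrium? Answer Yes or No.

Total = 300 ≥ 250: provided.
Neighbor 1 (pledges 20, payoff 150): dropping to 0 → total 280, payoff 170. Profitable deviation.

No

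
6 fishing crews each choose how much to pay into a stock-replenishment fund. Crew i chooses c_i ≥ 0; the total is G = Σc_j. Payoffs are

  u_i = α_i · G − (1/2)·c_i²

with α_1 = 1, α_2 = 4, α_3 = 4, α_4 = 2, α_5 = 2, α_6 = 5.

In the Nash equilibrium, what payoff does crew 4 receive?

34

Crew i's FOC: ∂u_i/∂c_i = α_i − c_i = 0, so c_i* = α_i.
NE contributions = (1, 4, 4, 2, 2, 5); G = 18.
u_4 = α_4·G − ½·(c_4)² = 2·18 − ½·2² = 34.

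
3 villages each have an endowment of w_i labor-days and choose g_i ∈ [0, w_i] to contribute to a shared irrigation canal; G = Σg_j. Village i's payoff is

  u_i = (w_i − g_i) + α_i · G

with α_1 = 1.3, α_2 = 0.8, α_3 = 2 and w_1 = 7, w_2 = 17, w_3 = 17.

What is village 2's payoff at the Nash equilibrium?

36.2

∂u_i/∂g_i = α_i − 1, so village i contributes w_i if α_i > 1, else 0.
α_i > 1 for i ∈ {1, 3}; NE contributions (7, 0, 17), G = 24.
u_2 = (17 − 0) + 0.8·24 = 36.2.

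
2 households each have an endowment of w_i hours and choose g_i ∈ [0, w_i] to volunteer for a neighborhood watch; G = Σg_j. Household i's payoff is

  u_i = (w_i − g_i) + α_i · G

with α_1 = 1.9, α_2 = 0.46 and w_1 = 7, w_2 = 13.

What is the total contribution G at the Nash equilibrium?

∂u_i/∂g_i = α_i − 1, so household i contributes w_i if α_i > 1, else 0.
α_i > 1 for i ∈ {1}; NE contributions (7, 0), G = 7.

7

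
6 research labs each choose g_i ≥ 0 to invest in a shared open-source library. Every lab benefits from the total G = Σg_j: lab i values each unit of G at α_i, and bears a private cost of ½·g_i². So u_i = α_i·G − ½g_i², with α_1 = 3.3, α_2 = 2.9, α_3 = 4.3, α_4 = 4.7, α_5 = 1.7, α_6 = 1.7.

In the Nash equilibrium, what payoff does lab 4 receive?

Lab i's FOC: ∂u_i/∂g_i = α_i − g_i = 0, so g_i* = α_i.
NE contributions = (3.3, 2.9, 4.3, 4.7, 1.7, 1.7); G = 18.6.
u_4 = α_4·G − ½·(g_4)² = 4.7·18.6 − ½·4.7² = 76.375.

76.375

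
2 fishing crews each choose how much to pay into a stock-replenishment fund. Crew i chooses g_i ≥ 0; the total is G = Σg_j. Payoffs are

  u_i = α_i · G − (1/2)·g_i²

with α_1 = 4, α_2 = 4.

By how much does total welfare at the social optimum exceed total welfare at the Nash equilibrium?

Crew i's FOC: ∂u_i/∂g_i = α_i − g_i = 0, so g_i* = α_i.
NE contributions = (4, 4); G = 8.
W^NE = (Σα)·G − ½Σα_i² = 8² − ½·32 = 48.
Planner sets g_i = Σα_j = 8 for every i, so G^SO = 2·8 = 16.
W^SO = (Σα)·G^SO − ½·2·(Σα)² = (2/2)·8² = 64.
Deadweight loss = W^SO − W^NE = 16.

16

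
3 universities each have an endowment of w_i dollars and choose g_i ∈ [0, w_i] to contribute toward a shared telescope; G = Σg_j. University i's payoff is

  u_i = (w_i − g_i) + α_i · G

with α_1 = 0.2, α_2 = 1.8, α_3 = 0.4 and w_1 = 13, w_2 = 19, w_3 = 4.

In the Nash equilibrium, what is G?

∂u_i/∂g_i = α_i − 1, so university i contributes w_i if α_i > 1, else 0.
α_i > 1 for i ∈ {2}; NE contributions (0, 19, 0), G = 19.

19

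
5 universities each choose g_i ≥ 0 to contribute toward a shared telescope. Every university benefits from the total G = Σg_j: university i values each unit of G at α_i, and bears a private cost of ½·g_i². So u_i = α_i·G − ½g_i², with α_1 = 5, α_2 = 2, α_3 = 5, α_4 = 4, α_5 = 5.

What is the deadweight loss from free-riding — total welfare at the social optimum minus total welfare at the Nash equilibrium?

709

University i's FOC: ∂u_i/∂g_i = α_i − g_i = 0, so g_i* = α_i.
NE contributions = (5, 2, 5, 4, 5); G = 21.
W^NE = (Σα)·G − ½Σα_i² = 21² − ½·95 = 393.5.
Planner sets g_i = Σα_j = 21 for every i, so G^SO = 5·21 = 105.
W^SO = (Σα)·G^SO − ½·5·(Σα)² = (5/2)·21² = 1102.5.
Deadweight loss = W^SO − W^NE = 709.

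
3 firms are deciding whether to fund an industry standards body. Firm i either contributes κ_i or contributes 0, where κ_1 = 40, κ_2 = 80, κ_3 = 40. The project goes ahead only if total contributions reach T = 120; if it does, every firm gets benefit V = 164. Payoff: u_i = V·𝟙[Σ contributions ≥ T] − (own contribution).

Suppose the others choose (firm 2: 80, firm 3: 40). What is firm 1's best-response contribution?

Others' total = 120 ≥ 120; contributing adds cost 40 for no extra benefit.
Best response: 0.

0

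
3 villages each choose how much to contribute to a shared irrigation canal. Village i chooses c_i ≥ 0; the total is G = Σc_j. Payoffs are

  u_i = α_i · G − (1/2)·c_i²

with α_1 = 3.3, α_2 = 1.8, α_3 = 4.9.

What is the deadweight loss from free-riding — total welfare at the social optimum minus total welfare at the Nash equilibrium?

69.07

Village i's FOC: ∂u_i/∂c_i = α_i − c_i = 0, so c_i* = α_i.
NE contributions = (3.3, 1.8, 4.9); G = 10.
W^NE = (Σα)·G − ½Σα_i² = 10² − ½·38.14 = 80.93.
Planner sets c_i = Σα_j = 10 for every i, so G^SO = 3·10 = 30.
W^SO = (Σα)·G^SO − ½·3·(Σα)² = (3/2)·10² = 150.
Deadweight loss = W^SO − W^NE = 69.07.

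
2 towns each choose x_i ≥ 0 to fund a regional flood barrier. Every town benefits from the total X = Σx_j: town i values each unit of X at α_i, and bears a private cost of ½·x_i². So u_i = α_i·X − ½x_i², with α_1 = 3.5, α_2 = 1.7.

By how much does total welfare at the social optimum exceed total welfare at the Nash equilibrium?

7.57

Town i's FOC: ∂u_i/∂x_i = α_i − x_i = 0, so x_i* = α_i.
NE contributions = (3.5, 1.7); X = 5.2.
W^NE = (Σα)·X − ½Σα_i² = 5.2² − ½·15.14 = 19.47.
Planner sets x_i = Σα_j = 5.2 for every i, so X^SO = 2·5.2 = 10.4.
W^SO = (Σα)·X^SO − ½·2·(Σα)² = (2/2)·5.2² = 27.04.
Deadweight loss = W^SO − W^NE = 7.57.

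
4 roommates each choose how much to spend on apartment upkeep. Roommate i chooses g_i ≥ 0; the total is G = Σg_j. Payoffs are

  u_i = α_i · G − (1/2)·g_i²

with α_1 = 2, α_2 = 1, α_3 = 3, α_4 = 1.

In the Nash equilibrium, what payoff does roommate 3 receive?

16.5

Roommate i's FOC: ∂u_i/∂g_i = α_i − g_i = 0, so g_i* = α_i.
NE contributions = (2, 1, 3, 1); G = 7.
u_3 = α_3·G − ½·(g_3)² = 3·7 − ½·3² = 16.5.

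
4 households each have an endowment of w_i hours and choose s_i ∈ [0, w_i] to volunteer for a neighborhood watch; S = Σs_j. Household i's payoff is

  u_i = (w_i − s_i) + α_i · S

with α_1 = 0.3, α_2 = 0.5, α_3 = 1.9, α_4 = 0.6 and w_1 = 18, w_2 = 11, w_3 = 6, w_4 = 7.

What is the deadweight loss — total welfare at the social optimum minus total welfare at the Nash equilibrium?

∂u_i/∂s_i = α_i − 1, so household i contributes w_i if α_i > 1, else 0.
α_i > 1 for i ∈ {3}; NE contributions (0, 0, 6, 0), S = 6.
W^NE = Σw_i − S^NE + (Σα_i)·S^NE = 42 + 2.3·6 = 55.8.
Planner: ∂(Σu_j)/∂s_i = Σα_j − 1 = 2.3 > 0, so everyone contributes w_i; S^SO = 42, W^SO = 42 + 2.3·42 = 138.6.
Deadweight loss = 82.8.

82.8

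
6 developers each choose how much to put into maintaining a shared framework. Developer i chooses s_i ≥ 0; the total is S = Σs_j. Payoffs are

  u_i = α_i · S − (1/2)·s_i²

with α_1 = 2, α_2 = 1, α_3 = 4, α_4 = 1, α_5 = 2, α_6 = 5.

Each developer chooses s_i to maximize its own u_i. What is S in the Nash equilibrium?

15

Developer i's FOC: ∂u_i/∂s_i = α_i − s_i = 0, so s_i* = α_i.
NE contributions = (2, 1, 4, 1, 2, 5); S = 15.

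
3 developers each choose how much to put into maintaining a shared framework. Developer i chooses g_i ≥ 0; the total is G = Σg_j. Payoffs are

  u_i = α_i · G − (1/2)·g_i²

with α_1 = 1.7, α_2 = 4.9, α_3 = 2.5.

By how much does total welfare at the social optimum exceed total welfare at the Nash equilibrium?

Developer i's FOC: ∂u_i/∂g_i = α_i − g_i = 0, so g_i* = α_i.
NE contributions = (1.7, 4.9, 2.5); G = 9.1.
W^NE = (Σα)·G − ½Σα_i² = 9.1² − ½·33.15 = 66.235.
Planner sets g_i = Σα_j = 9.1 for every i, so G^SO = 3·9.1 = 27.3.
W^SO = (Σα)·G^SO − ½·3·(Σα)² = (3/2)·9.1² = 124.215.
Deadweight loss = W^SO − W^NE = 57.98.

57.98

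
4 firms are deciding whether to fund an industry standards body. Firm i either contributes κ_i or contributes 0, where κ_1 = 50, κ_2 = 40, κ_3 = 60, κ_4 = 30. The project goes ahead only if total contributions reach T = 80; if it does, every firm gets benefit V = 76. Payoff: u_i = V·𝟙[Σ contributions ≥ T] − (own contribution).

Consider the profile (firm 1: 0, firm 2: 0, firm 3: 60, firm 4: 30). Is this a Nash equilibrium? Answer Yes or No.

Total = 90 ≥ 80: provided.
Firm 1 (pledges 0, payoff 76): pledging 50 → total 140, payoff 26. No gain.
Firm 2 (pledges 0, payoff 76): pledging 40 → total 130, payoff 36. No gain.
Firm 3 (pledges 60, payoff 16): dropping to 0 → total 30, payoff 0. No gain.
Firm 4 (pledges 30, payoff 46): dropping to 0 → total 60, payoff 0. No gain.

Yes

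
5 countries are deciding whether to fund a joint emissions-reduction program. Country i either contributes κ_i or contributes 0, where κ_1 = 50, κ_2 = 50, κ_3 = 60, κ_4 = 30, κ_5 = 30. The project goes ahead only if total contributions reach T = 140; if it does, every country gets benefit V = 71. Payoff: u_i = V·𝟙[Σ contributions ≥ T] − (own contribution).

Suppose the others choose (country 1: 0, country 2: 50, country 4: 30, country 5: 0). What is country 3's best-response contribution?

Others' total = 80. Contributing 60 brings total to 140 ≥ 140: gain V − κ_3 = 11.
Best response: 60.

60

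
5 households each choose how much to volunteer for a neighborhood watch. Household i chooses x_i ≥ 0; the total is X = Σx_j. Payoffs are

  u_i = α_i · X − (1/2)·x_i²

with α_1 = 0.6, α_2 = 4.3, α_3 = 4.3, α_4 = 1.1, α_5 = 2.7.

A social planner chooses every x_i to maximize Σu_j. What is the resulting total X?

Planner FOC: ∂(Σu_j)/∂x_i = (Σα_j) − x_i = 0, so x_i^SO = Σα_j = 13 for every i; X^SO = 65.

65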